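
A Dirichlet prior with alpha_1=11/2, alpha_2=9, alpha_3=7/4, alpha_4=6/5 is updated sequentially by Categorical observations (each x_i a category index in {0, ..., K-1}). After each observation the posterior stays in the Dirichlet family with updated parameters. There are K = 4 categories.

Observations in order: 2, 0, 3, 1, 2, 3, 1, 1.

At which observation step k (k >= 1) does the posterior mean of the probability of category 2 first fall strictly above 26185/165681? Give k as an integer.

obs 1: x=2 → posterior Dirichlet(11/2, 9, 11/4, 6/5)
obs 2: x=0 → posterior Dirichlet(13/2, 9, 11/4, 6/5)
obs 3: x=3 → posterior Dirichlet(13/2, 9, 11/4, 11/5)
obs 4: x=1 → posterior Dirichlet(13/2, 10, 11/4, 11/5)
obs 5: x=2 → posterior Dirichlet(13/2, 10, 15/4, 11/5)
obs 6: x=3 → posterior Dirichlet(13/2, 10, 15/4, 16/5)
obs 7: x=1 → posterior Dirichlet(13/2, 11, 15/4, 16/5)
obs 8: x=1 → posterior Dirichlet(13/2, 12, 15/4, 16/5)

k = 5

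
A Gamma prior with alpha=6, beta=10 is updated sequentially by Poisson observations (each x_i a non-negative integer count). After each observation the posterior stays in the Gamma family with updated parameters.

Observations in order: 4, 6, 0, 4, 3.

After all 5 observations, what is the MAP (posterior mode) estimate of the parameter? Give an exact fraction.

22/15

obs 1: x=4 → posterior Gamma(10, 11)
obs 2: x=6 → posterior Gamma(16, 12)
obs 3: x=0 → posterior Gamma(16, 13)
obs 4: x=4 → posterior Gamma(20, 14)
obs 5: x=3 → posterior Gamma(23, 15)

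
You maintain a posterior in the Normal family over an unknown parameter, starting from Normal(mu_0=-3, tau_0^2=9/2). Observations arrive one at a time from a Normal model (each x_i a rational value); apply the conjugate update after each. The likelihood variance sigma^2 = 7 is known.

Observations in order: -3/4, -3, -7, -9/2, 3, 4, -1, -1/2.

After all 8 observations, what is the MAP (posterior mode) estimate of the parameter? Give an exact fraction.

-519/344

obs 1: x=-3/4 → posterior Normal(-195/92, 63/23)
obs 2: x=-3 → posterior Normal(-303/128, 63/32)
obs 3: x=-7 → posterior Normal(-555/164, 63/41)
obs 4: x=-9/2 → posterior Normal(-717/200, 63/50)
obs 5: x=3 → posterior Normal(-609/236, 63/59)
obs 6: x=4 → posterior Normal(-465/272, 63/68)
obs 7: x=-1 → posterior Normal(-501/308, 9/11)
obs 8: x=-1/2 → posterior Normal(-519/344, 63/86)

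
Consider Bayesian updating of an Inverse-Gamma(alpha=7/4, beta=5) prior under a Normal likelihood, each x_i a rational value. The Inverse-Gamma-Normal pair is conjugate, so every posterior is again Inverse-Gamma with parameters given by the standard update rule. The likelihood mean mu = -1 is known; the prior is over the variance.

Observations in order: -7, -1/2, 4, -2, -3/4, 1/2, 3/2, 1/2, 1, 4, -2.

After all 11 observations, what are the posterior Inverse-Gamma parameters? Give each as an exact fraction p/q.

alpha=29/4, beta=1809/32

obs 1: x=-7 → posterior Inverse-Gamma(9/4, 23)
obs 2: x=-1/2 → posterior Inverse-Gamma(11/4, 185/8)
obs 3: x=4 → posterior Inverse-Gamma(13/4, 285/8)
obs 4: x=-2 → posterior Inverse-Gamma(15/4, 289/8)
obs 5: x=-3/4 → posterior Inverse-Gamma(17/4, 1157/32)
obs 6: x=1/2 → posterior Inverse-Gamma(19/4, 1193/32)
obs 7: x=3/2 → posterior Inverse-Gamma(21/4, 1293/32)
obs 8: x=1/2 → posterior Inverse-Gamma(23/4, 1329/32)
obs 9: x=1 → posterior Inverse-Gamma(25/4, 1393/32)
obs 10: x=4 → posterior Inverse-Gamma(27/4, 1793/32)
obs 11: x=-2 → posterior Inverse-Gamma(29/4, 1809/32)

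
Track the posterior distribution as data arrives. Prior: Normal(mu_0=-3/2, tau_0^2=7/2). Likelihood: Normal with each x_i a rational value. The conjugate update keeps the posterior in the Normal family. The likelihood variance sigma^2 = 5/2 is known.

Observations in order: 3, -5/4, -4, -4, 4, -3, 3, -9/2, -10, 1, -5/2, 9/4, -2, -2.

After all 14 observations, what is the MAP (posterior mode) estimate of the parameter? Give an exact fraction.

-295/206

obs 1: x=3 → posterior Normal(9/8, 35/24)
obs 2: x=-5/4 → posterior Normal(1/4, 35/38)
obs 3: x=-4 → posterior Normal(-93/104, 35/52)
obs 4: x=-4 → posterior Normal(-205/132, 35/66)
obs 5: x=4 → posterior Normal(-93/160, 7/16)
obs 6: x=-3 → posterior Normal(-177/188, 35/94)
obs 7: x=3 → posterior Normal(-31/72, 35/108)
obs 8: x=-9/2 → posterior Normal(-219/244, 35/122)
obs 9: x=-10 → posterior Normal(-499/272, 35/136)
obs 10: x=1 → posterior Normal(-157/100, 7/30)
obs 11: x=-5/2 → posterior Normal(-541/328, 35/164)
obs 12: x=9/4 → posterior Normal(-239/178, 35/178)
obs 13: x=-2 → posterior Normal(-89/64, 35/192)
obs 14: x=-2 → posterior Normal(-295/206, 35/206)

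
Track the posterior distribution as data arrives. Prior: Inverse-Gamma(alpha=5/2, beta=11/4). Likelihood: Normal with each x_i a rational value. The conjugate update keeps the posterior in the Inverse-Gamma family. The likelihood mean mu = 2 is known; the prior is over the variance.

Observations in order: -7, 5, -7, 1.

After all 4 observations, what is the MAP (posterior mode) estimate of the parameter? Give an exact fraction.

355/22

obs 1: x=-7 → posterior Inverse-Gamma(3, 173/4)
obs 2: x=5 → posterior Inverse-Gamma(7/2, 191/4)
obs 3: x=-7 → posterior Inverse-Gamma(4, 353/4)
obs 4: x=1 → posterior Inverse-Gamma(9/2, 355/4)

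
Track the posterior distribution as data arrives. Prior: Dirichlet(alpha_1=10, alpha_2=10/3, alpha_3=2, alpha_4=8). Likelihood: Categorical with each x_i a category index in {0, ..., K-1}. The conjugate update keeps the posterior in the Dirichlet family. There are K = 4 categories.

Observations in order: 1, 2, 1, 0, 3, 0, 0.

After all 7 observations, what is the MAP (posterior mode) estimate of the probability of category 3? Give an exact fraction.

24/79

obs 1: x=1 → posterior Dirichlet(10, 13/3, 2, 8)
obs 2: x=2 → posterior Dirichlet(10, 13/3, 3, 8)
obs 3: x=1 → posterior Dirichlet(10, 16/3, 3, 8)
obs 4: x=0 → posterior Dirichlet(11, 16/3, 3, 8)
obs 5: x=3 → posterior Dirichlet(11, 16/3, 3, 9)
obs 6: x=0 → posterior Dirichlet(12, 16/3, 3, 9)
obs 7: x=0 → posterior Dirichlet(13, 16/3, 3, 9)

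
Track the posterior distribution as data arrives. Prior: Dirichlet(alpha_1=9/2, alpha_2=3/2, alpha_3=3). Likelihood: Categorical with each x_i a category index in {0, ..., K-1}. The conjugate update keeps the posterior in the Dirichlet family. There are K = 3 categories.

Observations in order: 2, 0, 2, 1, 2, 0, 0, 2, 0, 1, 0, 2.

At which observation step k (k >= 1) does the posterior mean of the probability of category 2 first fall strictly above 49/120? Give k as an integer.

obs 1: x=2 → posterior Dirichlet(9/2, 3/2, 4)
obs 2: x=0 → posterior Dirichlet(11/2, 3/2, 4)
obs 3: x=2 → posterior Dirichlet(11/2, 3/2, 5)
obs 4: x=1 → posterior Dirichlet(11/2, 5/2, 5)
obs 5: x=2 → posterior Dirichlet(11/2, 5/2, 6)
obs 6: x=0 → posterior Dirichlet(13/2, 5/2, 6)
obs 7: x=0 → posterior Dirichlet(15/2, 5/2, 6)
obs 8: x=2 → posterior Dirichlet(15/2, 5/2, 7)
obs 9: x=0 → posterior Dirichlet(17/2, 5/2, 7)
obs 10: x=1 → posterior Dirichlet(17/2, 7/2, 7)
obs 11: x=0 → posterior Dirichlet(19/2, 7/2, 7)
obs 12: x=2 → posterior Dirichlet(19/2, 7/2, 8)

k = 3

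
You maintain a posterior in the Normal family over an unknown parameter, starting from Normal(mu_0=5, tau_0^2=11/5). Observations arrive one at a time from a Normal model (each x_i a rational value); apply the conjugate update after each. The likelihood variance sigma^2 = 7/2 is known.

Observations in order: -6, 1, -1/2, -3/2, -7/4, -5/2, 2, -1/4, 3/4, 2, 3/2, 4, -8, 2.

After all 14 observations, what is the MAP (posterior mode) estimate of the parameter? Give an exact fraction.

31/686

obs 1: x=-6 → posterior Normal(43/57, 77/57)
obs 2: x=1 → posterior Normal(65/79, 77/79)
obs 3: x=-1/2 → posterior Normal(54/101, 77/101)
obs 4: x=-3/2 → posterior Normal(7/41, 77/123)
obs 5: x=-7/4 → posterior Normal(-7/58, 77/145)
obs 6: x=-5/2 → posterior Normal(-145/334, 77/167)
obs 7: x=2 → posterior Normal(-19/126, 11/27)
obs 8: x=-1/4 → posterior Normal(-34/211, 77/211)
obs 9: x=3/4 → posterior Normal(-35/466, 77/233)
obs 10: x=2 → posterior Normal(53/510, 77/255)
obs 11: x=3/2 → posterior Normal(119/554, 77/277)
obs 12: x=4 → posterior Normal(295/598, 77/299)
obs 13: x=-8 → posterior Normal(-19/214, 77/321)
obs 14: x=2 → posterior Normal(31/686, 11/49)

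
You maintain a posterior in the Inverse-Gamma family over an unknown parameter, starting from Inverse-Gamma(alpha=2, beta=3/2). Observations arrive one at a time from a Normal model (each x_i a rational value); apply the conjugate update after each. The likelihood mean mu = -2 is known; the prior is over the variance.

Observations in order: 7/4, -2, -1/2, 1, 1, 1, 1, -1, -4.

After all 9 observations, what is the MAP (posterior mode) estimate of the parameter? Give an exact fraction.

obs 1: x=7/4 → posterior Inverse-Gamma(5/2, 273/32)
obs 2: x=-2 → posterior Inverse-Gamma(3, 273/32)
obs 3: x=-1/2 → posterior Inverse-Gamma(7/2, 309/32)
obs 4: x=1 → posterior Inverse-Gamma(4, 453/32)
obs 5: x=1 → posterior Inverse-Gamma(9/2, 597/32)
obs 6: x=1 → posterior Inverse-Gamma(5, 741/32)
obs 7: x=1 → posterior Inverse-Gamma(11/2, 885/32)
obs 8: x=-1 → posterior Inverse-Gamma(6, 901/32)
obs 9: x=-4 → posterior Inverse-Gamma(13/2, 965/32)

193/48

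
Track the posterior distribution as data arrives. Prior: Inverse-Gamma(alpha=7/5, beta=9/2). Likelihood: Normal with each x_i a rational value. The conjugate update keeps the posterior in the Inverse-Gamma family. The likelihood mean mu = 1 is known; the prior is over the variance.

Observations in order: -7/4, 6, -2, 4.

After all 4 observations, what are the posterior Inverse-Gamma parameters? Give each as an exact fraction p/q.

alpha=17/5, beta=953/32

obs 1: x=-7/4 → posterior Inverse-Gamma(19/10, 265/32)
obs 2: x=6 → posterior Inverse-Gamma(12/5, 665/32)
obs 3: x=-2 → posterior Inverse-Gamma(29/10, 809/32)
obs 4: x=4 → posterior Inverse-Gamma(17/5, 953/32)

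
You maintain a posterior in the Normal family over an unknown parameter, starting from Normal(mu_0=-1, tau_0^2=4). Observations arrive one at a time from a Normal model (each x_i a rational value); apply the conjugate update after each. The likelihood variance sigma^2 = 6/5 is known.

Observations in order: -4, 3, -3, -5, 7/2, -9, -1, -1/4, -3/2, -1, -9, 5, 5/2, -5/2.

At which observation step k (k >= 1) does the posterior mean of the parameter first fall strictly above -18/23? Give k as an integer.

k = 2

obs 1: x=-4 → posterior Normal(-43/13, 12/13)
obs 2: x=3 → posterior Normal(-13/23, 12/23)
obs 3: x=-3 → posterior Normal(-43/33, 4/11)
obs 4: x=-5 → posterior Normal(-93/43, 12/43)
obs 5: x=7/2 → posterior Normal(-58/53, 12/53)
obs 6: x=-9 → posterior Normal(-148/63, 4/21)
obs 7: x=-1 → posterior Normal(-158/73, 12/73)
obs 8: x=-1/4 → posterior Normal(-321/166, 12/83)
obs 9: x=-3/2 → posterior Normal(-117/62, 4/31)
obs 10: x=-1 → posterior Normal(-371/206, 12/103)
obs 11: x=-9 → posterior Normal(-551/226, 12/113)
obs 12: x=5 → posterior Normal(-11/6, 4/41)
obs 13: x=5/2 → posterior Normal(-401/266, 12/133)
obs 14: x=-5/2 → posterior Normal(-41/26, 12/143)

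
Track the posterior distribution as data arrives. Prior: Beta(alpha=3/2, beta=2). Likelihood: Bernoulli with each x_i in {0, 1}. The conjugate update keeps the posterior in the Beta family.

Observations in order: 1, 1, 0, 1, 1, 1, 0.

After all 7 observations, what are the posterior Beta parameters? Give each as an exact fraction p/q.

alpha=13/2, beta=4

obs 1: x=1 → posterior Beta(5/2, 2)
obs 2: x=1 → posterior Beta(7/2, 2)
obs 3: x=0 → posterior Beta(7/2, 3)
obs 4: x=1 → posterior Beta(9/2, 3)
obs 5: x=1 → posterior Beta(11/2, 3)
obs 6: x=1 → posterior Beta(13/2, 3)
obs 7: x=0 → posterior Beta(13/2, 4)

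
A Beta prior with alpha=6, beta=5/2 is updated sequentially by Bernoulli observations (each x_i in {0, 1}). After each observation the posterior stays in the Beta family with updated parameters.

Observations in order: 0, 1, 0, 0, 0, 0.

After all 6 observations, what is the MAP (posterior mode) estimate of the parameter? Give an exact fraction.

obs 1: x=0 → posterior Beta(6, 7/2)
obs 2: x=1 → posterior Beta(7, 7/2)
obs 3: x=0 → posterior Beta(7, 9/2)
obs 4: x=0 → posterior Beta(7, 11/2)
obs 5: x=0 → posterior Beta(7, 13/2)
obs 6: x=0 → posterior Beta(7, 15/2)

12/25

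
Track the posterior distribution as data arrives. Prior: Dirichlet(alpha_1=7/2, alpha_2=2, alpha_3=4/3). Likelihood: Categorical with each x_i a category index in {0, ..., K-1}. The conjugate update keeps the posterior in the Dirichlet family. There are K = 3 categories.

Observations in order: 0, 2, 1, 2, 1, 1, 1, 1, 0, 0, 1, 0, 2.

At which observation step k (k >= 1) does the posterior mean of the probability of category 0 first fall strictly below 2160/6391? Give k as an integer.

obs 1: x=0 → posterior Dirichlet(9/2, 2, 4/3)
obs 2: x=2 → posterior Dirichlet(9/2, 2, 7/3)
obs 3: x=1 → posterior Dirichlet(9/2, 3, 7/3)
obs 4: x=2 → posterior Dirichlet(9/2, 3, 10/3)
obs 5: x=1 → posterior Dirichlet(9/2, 4, 10/3)
obs 6: x=1 → posterior Dirichlet(9/2, 5, 10/3)
obs 7: x=1 → posterior Dirichlet(9/2, 6, 10/3)
obs 8: x=1 → posterior Dirichlet(9/2, 7, 10/3)
obs 9: x=0 → posterior Dirichlet(11/2, 7, 10/3)
obs 10: x=0 → posterior Dirichlet(13/2, 7, 10/3)
obs 11: x=1 → posterior Dirichlet(13/2, 8, 10/3)
obs 12: x=0 → posterior Dirichlet(15/2, 8, 10/3)
obs 13: x=2 → posterior Dirichlet(15/2, 8, 13/3)

k = 7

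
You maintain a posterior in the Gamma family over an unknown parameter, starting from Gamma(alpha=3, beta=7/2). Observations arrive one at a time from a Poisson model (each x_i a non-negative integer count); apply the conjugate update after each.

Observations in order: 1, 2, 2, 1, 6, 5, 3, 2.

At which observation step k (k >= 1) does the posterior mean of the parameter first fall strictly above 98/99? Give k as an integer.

obs 1: x=1 → posterior Gamma(4, 9/2)
obs 2: x=2 → posterior Gamma(6, 11/2)
obs 3: x=2 → posterior Gamma(8, 13/2)
obs 4: x=1 → posterior Gamma(9, 15/2)
obs 5: x=6 → posterior Gamma(15, 17/2)
obs 6: x=5 → posterior Gamma(20, 19/2)
obs 7: x=3 → posterior Gamma(23, 21/2)
obs 8: x=2 → posterior Gamma(25, 23/2)

k = 2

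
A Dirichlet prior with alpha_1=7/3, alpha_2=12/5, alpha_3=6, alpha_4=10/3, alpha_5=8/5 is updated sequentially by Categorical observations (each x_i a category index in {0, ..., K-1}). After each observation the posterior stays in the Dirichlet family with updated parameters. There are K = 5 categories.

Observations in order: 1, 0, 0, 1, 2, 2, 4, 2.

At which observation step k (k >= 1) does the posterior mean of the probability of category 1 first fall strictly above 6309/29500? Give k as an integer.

k = 4

obs 1: x=1 → posterior Dirichlet(7/3, 17/5, 6, 10/3, 8/5)
obs 2: x=0 → posterior Dirichlet(10/3, 17/5, 6, 10/3, 8/5)
obs 3: x=0 → posterior Dirichlet(13/3, 17/5, 6, 10/3, 8/5)
obs 4: x=1 → posterior Dirichlet(13/3, 22/5, 6, 10/3, 8/5)
obs 5: x=2 → posterior Dirichlet(13/3, 22/5, 7, 10/3, 8/5)
obs 6: x=2 → posterior Dirichlet(13/3, 22/5, 8, 10/3, 8/5)
obs 7: x=4 → posterior Dirichlet(13/3, 22/5, 8, 10/3, 13/5)
obs 8: x=2 → posterior Dirichlet(13/3, 22/5, 9, 10/3, 13/5)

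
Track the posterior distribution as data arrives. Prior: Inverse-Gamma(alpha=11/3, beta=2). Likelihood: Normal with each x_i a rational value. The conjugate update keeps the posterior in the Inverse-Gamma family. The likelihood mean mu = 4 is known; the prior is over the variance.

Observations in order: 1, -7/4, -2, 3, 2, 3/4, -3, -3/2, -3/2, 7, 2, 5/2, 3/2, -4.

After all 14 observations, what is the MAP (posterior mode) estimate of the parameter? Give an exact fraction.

obs 1: x=1 → posterior Inverse-Gamma(25/6, 13/2)
obs 2: x=-7/4 → posterior Inverse-Gamma(14/3, 737/32)
obs 3: x=-2 → posterior Inverse-Gamma(31/6, 1313/32)
obs 4: x=3 → posterior Inverse-Gamma(17/3, 1329/32)
obs 5: x=2 → posterior Inverse-Gamma(37/6, 1393/32)
obs 6: x=3/4 → posterior Inverse-Gamma(20/3, 781/16)
obs 7: x=-3 → posterior Inverse-Gamma(43/6, 1173/16)
obs 8: x=-3/2 → posterior Inverse-Gamma(23/3, 1415/16)
obs 9: x=-3/2 → posterior Inverse-Gamma(49/6, 1657/16)
obs 10: x=7 → posterior Inverse-Gamma(26/3, 1729/16)
obs 11: x=2 → posterior Inverse-Gamma(55/6, 1761/16)
obs 12: x=5/2 → posterior Inverse-Gamma(29/3, 1779/16)
obs 13: x=3/2 → posterior Inverse-Gamma(61/6, 1829/16)
obs 14: x=-4 → posterior Inverse-Gamma(32/3, 2341/16)

7023/560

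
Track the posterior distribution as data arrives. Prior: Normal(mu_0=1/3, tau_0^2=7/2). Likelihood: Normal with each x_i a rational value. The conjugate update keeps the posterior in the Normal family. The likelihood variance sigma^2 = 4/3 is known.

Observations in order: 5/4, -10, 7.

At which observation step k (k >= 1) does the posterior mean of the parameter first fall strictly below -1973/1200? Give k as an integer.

k = 2

obs 1: x=5/4 → posterior Normal(347/348, 28/29)
obs 2: x=-10 → posterior Normal(-2173/600, 14/25)
obs 3: x=7 → posterior Normal(-409/852, 28/71)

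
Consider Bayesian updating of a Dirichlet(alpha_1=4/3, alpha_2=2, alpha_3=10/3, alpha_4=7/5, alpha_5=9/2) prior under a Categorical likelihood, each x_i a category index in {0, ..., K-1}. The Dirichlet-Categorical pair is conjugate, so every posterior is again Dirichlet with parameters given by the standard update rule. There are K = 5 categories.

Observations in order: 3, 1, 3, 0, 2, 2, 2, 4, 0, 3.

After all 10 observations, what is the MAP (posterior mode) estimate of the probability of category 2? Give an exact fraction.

obs 1: x=3 → posterior Dirichlet(4/3, 2, 10/3, 12/5, 9/2)
obs 2: x=1 → posterior Dirichlet(4/3, 3, 10/3, 12/5, 9/2)
obs 3: x=3 → posterior Dirichlet(4/3, 3, 10/3, 17/5, 9/2)
obs 4: x=0 → posterior Dirichlet(7/3, 3, 10/3, 17/5, 9/2)
obs 5: x=2 → posterior Dirichlet(7/3, 3, 13/3, 17/5, 9/2)
obs 6: x=2 → posterior Dirichlet(7/3, 3, 16/3, 17/5, 9/2)
obs 7: x=2 → posterior Dirichlet(7/3, 3, 19/3, 17/5, 9/2)
obs 8: x=4 → posterior Dirichlet(7/3, 3, 19/3, 17/5, 11/2)
obs 9: x=0 → posterior Dirichlet(10/3, 3, 19/3, 17/5, 11/2)
obs 10: x=3 → posterior Dirichlet(10/3, 3, 19/3, 22/5, 11/2)

160/527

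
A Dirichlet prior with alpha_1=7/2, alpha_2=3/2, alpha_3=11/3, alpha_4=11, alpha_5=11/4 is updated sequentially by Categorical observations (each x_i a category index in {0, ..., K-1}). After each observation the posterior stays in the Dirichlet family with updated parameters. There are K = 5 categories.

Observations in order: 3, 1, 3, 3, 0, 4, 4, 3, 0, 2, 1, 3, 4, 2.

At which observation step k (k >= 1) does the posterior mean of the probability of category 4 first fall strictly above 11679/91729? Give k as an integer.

obs 1: x=3 → posterior Dirichlet(7/2, 3/2, 11/3, 12, 11/4)
obs 2: x=1 → posterior Dirichlet(7/2, 5/2, 11/3, 12, 11/4)
obs 3: x=3 → posterior Dirichlet(7/2, 5/2, 11/3, 13, 11/4)
obs 4: x=3 → posterior Dirichlet(7/2, 5/2, 11/3, 14, 11/4)
obs 5: x=0 → posterior Dirichlet(9/2, 5/2, 11/3, 14, 11/4)
obs 6: x=4 → posterior Dirichlet(9/2, 5/2, 11/3, 14, 15/4)
obs 7: x=4 → posterior Dirichlet(9/2, 5/2, 11/3, 14, 19/4)
obs 8: x=3 → posterior Dirichlet(9/2, 5/2, 11/3, 15, 19/4)
obs 9: x=0 → posterior Dirichlet(11/2, 5/2, 11/3, 15, 19/4)
obs 10: x=2 → posterior Dirichlet(11/2, 5/2, 14/3, 15, 19/4)
obs 11: x=1 → posterior Dirichlet(11/2, 7/2, 14/3, 15, 19/4)
obs 12: x=3 → posterior Dirichlet(11/2, 7/2, 14/3, 16, 19/4)
obs 13: x=4 → posterior Dirichlet(11/2, 7/2, 14/3, 16, 23/4)
obs 14: x=2 → posterior Dirichlet(11/2, 7/2, 17/3, 16, 23/4)

k = 6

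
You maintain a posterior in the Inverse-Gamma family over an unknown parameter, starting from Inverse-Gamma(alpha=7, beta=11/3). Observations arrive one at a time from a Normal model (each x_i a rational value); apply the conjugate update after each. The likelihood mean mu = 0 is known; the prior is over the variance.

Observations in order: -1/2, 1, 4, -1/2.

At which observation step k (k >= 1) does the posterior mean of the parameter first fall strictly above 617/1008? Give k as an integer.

k = 2

obs 1: x=-1/2 → posterior Inverse-Gamma(15/2, 91/24)
obs 2: x=1 → posterior Inverse-Gamma(8, 103/24)
obs 3: x=4 → posterior Inverse-Gamma(17/2, 295/24)
obs 4: x=-1/2 → posterior Inverse-Gamma(9, 149/12)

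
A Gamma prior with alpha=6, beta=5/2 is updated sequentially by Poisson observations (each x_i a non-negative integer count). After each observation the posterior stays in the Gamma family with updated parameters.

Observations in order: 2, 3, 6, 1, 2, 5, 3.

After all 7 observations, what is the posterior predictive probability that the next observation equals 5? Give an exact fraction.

obs 1: x=2 → posterior Gamma(8, 7/2)
obs 2: x=3 → posterior Gamma(11, 9/2)
obs 3: x=6 → posterior Gamma(17, 11/2)
obs 4: x=1 → posterior Gamma(18, 13/2)
obs 5: x=2 → posterior Gamma(20, 15/2)
obs 6: x=5 → posterior Gamma(25, 17/2)
obs 7: x=3 → posterior Gamma(28, 19/2)

587706474341629867827520696223369660681216/6139580332502008104988027914307866494037123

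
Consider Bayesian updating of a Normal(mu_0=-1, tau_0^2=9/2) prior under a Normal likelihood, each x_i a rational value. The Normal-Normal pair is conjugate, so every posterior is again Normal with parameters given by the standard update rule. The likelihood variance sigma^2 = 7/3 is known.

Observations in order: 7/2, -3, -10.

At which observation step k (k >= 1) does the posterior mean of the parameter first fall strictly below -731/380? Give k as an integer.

k = 3

obs 1: x=7/2 → posterior Normal(161/82, 63/41)
obs 2: x=-3 → posterior Normal(-1/136, 63/68)
obs 3: x=-10 → posterior Normal(-541/190, 63/95)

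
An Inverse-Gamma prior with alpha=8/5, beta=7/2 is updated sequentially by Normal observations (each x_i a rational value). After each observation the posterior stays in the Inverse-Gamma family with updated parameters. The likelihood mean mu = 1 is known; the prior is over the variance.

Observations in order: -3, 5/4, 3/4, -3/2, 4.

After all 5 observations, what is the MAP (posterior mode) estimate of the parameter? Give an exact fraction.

1535/408

obs 1: x=-3 → posterior Inverse-Gamma(21/10, 23/2)
obs 2: x=5/4 → posterior Inverse-Gamma(13/5, 369/32)
obs 3: x=3/4 → posterior Inverse-Gamma(31/10, 185/16)
obs 4: x=-3/2 → posterior Inverse-Gamma(18/5, 235/16)
obs 5: x=4 → posterior Inverse-Gamma(41/10, 307/16)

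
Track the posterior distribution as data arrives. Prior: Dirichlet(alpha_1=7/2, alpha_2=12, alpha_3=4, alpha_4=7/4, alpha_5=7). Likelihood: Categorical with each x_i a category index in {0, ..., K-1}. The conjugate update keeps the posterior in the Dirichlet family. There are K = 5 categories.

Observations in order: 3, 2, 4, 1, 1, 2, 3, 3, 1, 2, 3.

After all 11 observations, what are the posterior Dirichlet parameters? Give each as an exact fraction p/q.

obs 1: x=3 → posterior Dirichlet(7/2, 12, 4, 11/4, 7)
obs 2: x=2 → posterior Dirichlet(7/2, 12, 5, 11/4, 7)
obs 3: x=4 → posterior Dirichlet(7/2, 12, 5, 11/4, 8)
obs 4: x=1 → posterior Dirichlet(7/2, 13, 5, 11/4, 8)
obs 5: x=1 → posterior Dirichlet(7/2, 14, 5, 11/4, 8)
obs 6: x=2 → posterior Dirichlet(7/2, 14, 6, 11/4, 8)
obs 7: x=3 → posterior Dirichlet(7/2, 14, 6, 15/4, 8)
obs 8: x=3 → posterior Dirichlet(7/2, 14, 6, 19/4, 8)
obs 9: x=1 → posterior Dirichlet(7/2, 15, 6, 19/4, 8)
obs 10: x=2 → posterior Dirichlet(7/2, 15, 7, 19/4, 8)
obs 11: x=3 → posterior Dirichlet(7/2, 15, 7, 23/4, 8)

alpha_1=7/2, alpha_2=15, alpha_3=7, alpha_4=23/4, alpha_5=8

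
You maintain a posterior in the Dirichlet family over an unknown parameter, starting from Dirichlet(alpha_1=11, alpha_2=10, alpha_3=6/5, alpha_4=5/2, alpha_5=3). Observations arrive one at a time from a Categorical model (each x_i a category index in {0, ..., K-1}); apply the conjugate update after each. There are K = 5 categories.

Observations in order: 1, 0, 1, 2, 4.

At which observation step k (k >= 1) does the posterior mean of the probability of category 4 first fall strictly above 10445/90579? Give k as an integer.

obs 1: x=1 → posterior Dirichlet(11, 11, 6/5, 5/2, 3)
obs 2: x=0 → posterior Dirichlet(12, 11, 6/5, 5/2, 3)
obs 3: x=1 → posterior Dirichlet(12, 12, 6/5, 5/2, 3)
obs 4: x=2 → posterior Dirichlet(12, 12, 11/5, 5/2, 3)
obs 5: x=4 → posterior Dirichlet(12, 12, 11/5, 5/2, 4)

k = 5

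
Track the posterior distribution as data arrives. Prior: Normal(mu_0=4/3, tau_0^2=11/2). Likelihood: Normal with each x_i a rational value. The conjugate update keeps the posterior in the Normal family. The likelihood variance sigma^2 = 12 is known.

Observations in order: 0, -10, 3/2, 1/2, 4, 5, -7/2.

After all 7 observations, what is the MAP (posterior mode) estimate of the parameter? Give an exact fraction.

obs 1: x=0 → posterior Normal(32/35, 132/35)
obs 2: x=-10 → posterior Normal(-39/23, 66/23)
obs 3: x=3/2 → posterior Normal(-41/38, 44/19)
obs 4: x=1/2 → posterior Normal(-14/17, 33/17)
obs 5: x=4 → posterior Normal(-12/79, 132/79)
obs 6: x=5 → posterior Normal(43/90, 22/15)
obs 7: x=-7/2 → posterior Normal(9/202, 132/101)

9/202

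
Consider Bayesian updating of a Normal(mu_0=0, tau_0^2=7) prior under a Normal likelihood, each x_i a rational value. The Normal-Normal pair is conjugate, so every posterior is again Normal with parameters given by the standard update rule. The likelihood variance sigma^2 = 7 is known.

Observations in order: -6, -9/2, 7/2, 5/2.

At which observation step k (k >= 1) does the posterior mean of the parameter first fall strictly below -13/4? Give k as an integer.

k = 2

obs 1: x=-6 → posterior Normal(-3, 7/2)
obs 2: x=-9/2 → posterior Normal(-7/2, 7/3)
obs 3: x=7/2 → posterior Normal(-7/4, 7/4)
obs 4: x=5/2 → posterior Normal(-9/10, 7/5)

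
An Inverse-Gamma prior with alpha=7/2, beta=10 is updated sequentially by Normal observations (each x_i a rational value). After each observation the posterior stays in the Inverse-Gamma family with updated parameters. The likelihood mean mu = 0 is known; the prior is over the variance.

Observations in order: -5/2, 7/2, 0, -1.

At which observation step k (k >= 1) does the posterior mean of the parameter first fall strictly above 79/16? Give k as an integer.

k = 2

obs 1: x=-5/2 → posterior Inverse-Gamma(4, 105/8)
obs 2: x=7/2 → posterior Inverse-Gamma(9/2, 77/4)
obs 3: x=0 → posterior Inverse-Gamma(5, 77/4)
obs 4: x=-1 → posterior Inverse-Gamma(11/2, 79/4)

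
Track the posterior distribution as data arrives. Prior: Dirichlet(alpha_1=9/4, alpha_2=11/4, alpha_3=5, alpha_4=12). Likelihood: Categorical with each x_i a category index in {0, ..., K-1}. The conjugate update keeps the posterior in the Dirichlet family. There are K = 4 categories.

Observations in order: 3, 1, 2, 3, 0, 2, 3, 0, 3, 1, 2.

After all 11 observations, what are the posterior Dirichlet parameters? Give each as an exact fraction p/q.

obs 1: x=3 → posterior Dirichlet(9/4, 11/4, 5, 13)
obs 2: x=1 → posterior Dirichlet(9/4, 15/4, 5, 13)
obs 3: x=2 → posterior Dirichlet(9/4, 15/4, 6, 13)
obs 4: x=3 → posterior Dirichlet(9/4, 15/4, 6, 14)
obs 5: x=0 → posterior Dirichlet(13/4, 15/4, 6, 14)
obs 6: x=2 → posterior Dirichlet(13/4, 15/4, 7, 14)
obs 7: x=3 → posterior Dirichlet(13/4, 15/4, 7, 15)
obs 8: x=0 → posterior Dirichlet(17/4, 15/4, 7, 15)
obs 9: x=3 → posterior Dirichlet(17/4, 15/4, 7, 16)
obs 10: x=1 → posterior Dirichlet(17/4, 19/4, 7, 16)
obs 11: x=2 → posterior Dirichlet(17/4, 19/4, 8, 16)

alpha_1=17/4, alpha_2=19/4, alpha_3=8, alpha_4=16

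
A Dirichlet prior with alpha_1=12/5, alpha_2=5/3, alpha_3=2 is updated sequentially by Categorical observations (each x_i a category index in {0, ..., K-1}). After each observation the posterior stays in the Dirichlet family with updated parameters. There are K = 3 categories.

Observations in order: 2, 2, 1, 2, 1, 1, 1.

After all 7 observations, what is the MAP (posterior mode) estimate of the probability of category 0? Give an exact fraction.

obs 1: x=2 → posterior Dirichlet(12/5, 5/3, 3)
obs 2: x=2 → posterior Dirichlet(12/5, 5/3, 4)
obs 3: x=1 → posterior Dirichlet(12/5, 8/3, 4)
obs 4: x=2 → posterior Dirichlet(12/5, 8/3, 5)
obs 5: x=1 → posterior Dirichlet(12/5, 11/3, 5)
obs 6: x=1 → posterior Dirichlet(12/5, 14/3, 5)
obs 7: x=1 → posterior Dirichlet(12/5, 17/3, 5)

21/151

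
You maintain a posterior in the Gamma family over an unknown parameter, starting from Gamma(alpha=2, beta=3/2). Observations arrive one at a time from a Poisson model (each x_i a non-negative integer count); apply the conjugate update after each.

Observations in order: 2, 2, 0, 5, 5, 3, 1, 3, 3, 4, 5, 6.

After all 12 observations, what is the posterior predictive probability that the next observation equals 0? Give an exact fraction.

obs 1: x=2 → posterior Gamma(4, 5/2)
obs 2: x=2 → posterior Gamma(6, 7/2)
obs 3: x=0 → posterior Gamma(6, 9/2)
obs 4: x=5 → posterior Gamma(11, 11/2)
obs 5: x=5 → posterior Gamma(16, 13/2)
obs 6: x=3 → posterior Gamma(19, 15/2)
obs 7: x=1 → posterior Gamma(20, 17/2)
obs 8: x=3 → posterior Gamma(23, 19/2)
obs 9: x=3 → posterior Gamma(26, 21/2)
obs 10: x=4 → posterior Gamma(30, 23/2)
obs 11: x=5 → posterior Gamma(35, 25/2)
obs 12: x=6 → posterior Gamma(41, 27/2)

48519278097689642681155855396759336072749841943521979872827/908485319620418693071190220095272672648773093786320077783229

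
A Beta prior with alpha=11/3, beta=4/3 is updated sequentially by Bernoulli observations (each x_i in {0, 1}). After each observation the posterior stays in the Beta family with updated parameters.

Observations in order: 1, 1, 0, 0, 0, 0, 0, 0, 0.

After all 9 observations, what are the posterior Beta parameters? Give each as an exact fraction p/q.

alpha=17/3, beta=25/3

obs 1: x=1 → posterior Beta(14/3, 4/3)
obs 2: x=1 → posterior Beta(17/3, 4/3)
obs 3: x=0 → posterior Beta(17/3, 7/3)
obs 4: x=0 → posterior Beta(17/3, 10/3)
obs 5: x=0 → posterior Beta(17/3, 13/3)
obs 6: x=0 → posterior Beta(17/3, 16/3)
obs 7: x=0 → posterior Beta(17/3, 19/3)
obs 8: x=0 → posterior Beta(17/3, 22/3)
obs 9: x=0 → posterior Beta(17/3, 25/3)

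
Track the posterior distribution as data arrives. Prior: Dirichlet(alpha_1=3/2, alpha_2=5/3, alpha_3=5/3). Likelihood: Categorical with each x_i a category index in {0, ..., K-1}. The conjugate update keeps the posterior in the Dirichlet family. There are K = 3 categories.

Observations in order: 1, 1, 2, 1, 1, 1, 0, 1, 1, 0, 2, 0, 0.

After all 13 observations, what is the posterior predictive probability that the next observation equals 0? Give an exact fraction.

33/107

obs 1: x=1 → posterior Dirichlet(3/2, 8/3, 5/3)
obs 2: x=1 → posterior Dirichlet(3/2, 11/3, 5/3)
obs 3: x=2 → posterior Dirichlet(3/2, 11/3, 8/3)
obs 4: x=1 → posterior Dirichlet(3/2, 14/3, 8/3)
obs 5: x=1 → posterior Dirichlet(3/2, 17/3, 8/3)
obs 6: x=1 → posterior Dirichlet(3/2, 20/3, 8/3)
obs 7: x=0 → posterior Dirichlet(5/2, 20/3, 8/3)
obs 8: x=1 → posterior Dirichlet(5/2, 23/3, 8/3)
obs 9: x=1 → posterior Dirichlet(5/2, 26/3, 8/3)
obs 10: x=0 → posterior Dirichlet(7/2, 26/3, 8/3)
obs 11: x=2 → posterior Dirichlet(7/2, 26/3, 11/3)
obs 12: x=0 → posterior Dirichlet(9/2, 26/3, 11/3)
obs 13: x=0 → posterior Dirichlet(11/2, 26/3, 11/3)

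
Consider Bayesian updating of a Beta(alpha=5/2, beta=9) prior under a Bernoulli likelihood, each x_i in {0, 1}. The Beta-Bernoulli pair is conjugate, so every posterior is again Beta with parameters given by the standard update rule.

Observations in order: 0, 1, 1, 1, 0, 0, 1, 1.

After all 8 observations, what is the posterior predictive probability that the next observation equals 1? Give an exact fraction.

5/13

obs 1: x=0 → posterior Beta(5/2, 10)
obs 2: x=1 → posterior Beta(7/2, 10)
obs 3: x=1 → posterior Beta(9/2, 10)
obs 4: x=1 → posterior Beta(11/2, 10)
obs 5: x=0 → posterior Beta(11/2, 11)
obs 6: x=0 → posterior Beta(11/2, 12)
obs 7: x=1 → posterior Beta(13/2, 12)
obs 8: x=1 → posterior Beta(15/2, 12)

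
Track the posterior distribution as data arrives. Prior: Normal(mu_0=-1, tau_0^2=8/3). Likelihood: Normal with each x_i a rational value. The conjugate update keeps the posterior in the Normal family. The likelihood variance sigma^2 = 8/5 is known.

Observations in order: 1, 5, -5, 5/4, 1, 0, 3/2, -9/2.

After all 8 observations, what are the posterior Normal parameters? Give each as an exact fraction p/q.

mu_0=-7/172, tau_0^2=8/43

obs 1: x=1 → posterior Normal(1/4, 1)
obs 2: x=5 → posterior Normal(27/13, 8/13)
obs 3: x=-5 → posterior Normal(1/9, 4/9)
obs 4: x=5/4 → posterior Normal(33/92, 8/23)
obs 5: x=1 → posterior Normal(53/112, 2/7)
obs 6: x=0 → posterior Normal(53/132, 8/33)
obs 7: x=3/2 → posterior Normal(83/152, 4/19)
obs 8: x=-9/2 → posterior Normal(-7/172, 8/43)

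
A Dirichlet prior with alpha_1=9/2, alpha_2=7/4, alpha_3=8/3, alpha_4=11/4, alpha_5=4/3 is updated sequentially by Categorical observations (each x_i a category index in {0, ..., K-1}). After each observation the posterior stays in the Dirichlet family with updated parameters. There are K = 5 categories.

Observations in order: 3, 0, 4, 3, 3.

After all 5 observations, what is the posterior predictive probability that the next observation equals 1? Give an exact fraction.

7/72

obs 1: x=3 → posterior Dirichlet(9/2, 7/4, 8/3, 15/4, 4/3)
obs 2: x=0 → posterior Dirichlet(11/2, 7/4, 8/3, 15/4, 4/3)
obs 3: x=4 → posterior Dirichlet(11/2, 7/4, 8/3, 15/4, 7/3)
obs 4: x=3 → posterior Dirichlet(11/2, 7/4, 8/3, 19/4, 7/3)
obs 5: x=3 → posterior Dirichlet(11/2, 7/4, 8/3, 23/4, 7/3)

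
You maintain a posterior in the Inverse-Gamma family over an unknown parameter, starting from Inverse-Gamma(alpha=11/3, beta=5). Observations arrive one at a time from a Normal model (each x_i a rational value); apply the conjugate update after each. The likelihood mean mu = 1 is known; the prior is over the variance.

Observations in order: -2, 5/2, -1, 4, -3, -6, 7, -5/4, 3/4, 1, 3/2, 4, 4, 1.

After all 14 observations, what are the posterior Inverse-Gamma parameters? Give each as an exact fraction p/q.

alpha=32/3, beta=1269/16

obs 1: x=-2 → posterior Inverse-Gamma(25/6, 19/2)
obs 2: x=5/2 → posterior Inverse-Gamma(14/3, 85/8)
obs 3: x=-1 → posterior Inverse-Gamma(31/6, 101/8)
obs 4: x=4 → posterior Inverse-Gamma(17/3, 137/8)
obs 5: x=-3 → posterior Inverse-Gamma(37/6, 201/8)
obs 6: x=-6 → posterior Inverse-Gamma(20/3, 397/8)
obs 7: x=7 → posterior Inverse-Gamma(43/6, 541/8)
obs 8: x=-5/4 → posterior Inverse-Gamma(23/3, 2245/32)
obs 9: x=3/4 → posterior Inverse-Gamma(49/6, 1123/16)
obs 10: x=1 → posterior Inverse-Gamma(26/3, 1123/16)
obs 11: x=3/2 → posterior Inverse-Gamma(55/6, 1125/16)
obs 12: x=4 → posterior Inverse-Gamma(29/3, 1197/16)
obs 13: x=4 → posterior Inverse-Gamma(61/6, 1269/16)
obs 14: x=1 → posterior Inverse-Gamma(32/3, 1269/16)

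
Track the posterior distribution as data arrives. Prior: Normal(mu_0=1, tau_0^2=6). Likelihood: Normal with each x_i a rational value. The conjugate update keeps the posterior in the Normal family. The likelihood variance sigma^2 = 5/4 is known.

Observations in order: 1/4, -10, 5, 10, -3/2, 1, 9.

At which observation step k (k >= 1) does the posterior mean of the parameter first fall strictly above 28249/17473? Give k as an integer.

k = 7

obs 1: x=1/4 → posterior Normal(11/29, 30/29)
obs 2: x=-10 → posterior Normal(-229/53, 30/53)
obs 3: x=5 → posterior Normal(-109/77, 30/77)
obs 4: x=10 → posterior Normal(131/101, 30/101)
obs 5: x=-3/2 → posterior Normal(19/25, 6/25)
obs 6: x=1 → posterior Normal(119/149, 30/149)
obs 7: x=9 → posterior Normal(335/173, 30/173)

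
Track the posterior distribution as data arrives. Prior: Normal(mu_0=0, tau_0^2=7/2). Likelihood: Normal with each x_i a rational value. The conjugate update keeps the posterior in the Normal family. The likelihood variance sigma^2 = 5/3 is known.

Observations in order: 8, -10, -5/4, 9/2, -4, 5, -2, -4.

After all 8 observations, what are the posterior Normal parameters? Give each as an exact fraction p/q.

obs 1: x=8 → posterior Normal(168/31, 35/31)
obs 2: x=-10 → posterior Normal(-21/26, 35/52)
obs 3: x=-5/4 → posterior Normal(-273/292, 35/73)
obs 4: x=9/2 → posterior Normal(105/376, 35/94)
obs 5: x=-4 → posterior Normal(-231/460, 7/23)
obs 6: x=5 → posterior Normal(189/544, 35/136)
obs 7: x=-2 → posterior Normal(21/628, 35/157)
obs 8: x=-4 → posterior Normal(-315/712, 35/178)

mu_0=-315/712, tau_0^2=35/178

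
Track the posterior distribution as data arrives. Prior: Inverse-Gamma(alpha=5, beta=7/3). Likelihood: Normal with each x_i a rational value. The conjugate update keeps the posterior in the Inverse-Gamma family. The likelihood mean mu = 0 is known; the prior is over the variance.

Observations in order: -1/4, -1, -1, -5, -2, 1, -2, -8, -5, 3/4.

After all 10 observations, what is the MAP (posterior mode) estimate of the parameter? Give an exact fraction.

3127/528

obs 1: x=-1/4 → posterior Inverse-Gamma(11/2, 227/96)
obs 2: x=-1 → posterior Inverse-Gamma(6, 275/96)
obs 3: x=-1 → posterior Inverse-Gamma(13/2, 323/96)
obs 4: x=-5 → posterior Inverse-Gamma(7, 1523/96)
obs 5: x=-2 → posterior Inverse-Gamma(15/2, 1715/96)
obs 6: x=1 → posterior Inverse-Gamma(8, 1763/96)
obs 7: x=-2 → posterior Inverse-Gamma(17/2, 1955/96)
obs 8: x=-8 → posterior Inverse-Gamma(9, 5027/96)
obs 9: x=-5 → posterior Inverse-Gamma(19/2, 6227/96)
obs 10: x=3/4 → posterior Inverse-Gamma(10, 3127/48)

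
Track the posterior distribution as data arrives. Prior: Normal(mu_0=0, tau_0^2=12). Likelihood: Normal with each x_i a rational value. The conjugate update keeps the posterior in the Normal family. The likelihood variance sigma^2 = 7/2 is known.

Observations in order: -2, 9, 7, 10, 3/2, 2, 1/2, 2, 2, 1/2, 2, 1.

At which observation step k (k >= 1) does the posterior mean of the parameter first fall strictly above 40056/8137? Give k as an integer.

k = 4

obs 1: x=-2 → posterior Normal(-48/31, 84/31)
obs 2: x=9 → posterior Normal(168/55, 84/55)
obs 3: x=7 → posterior Normal(336/79, 84/79)
obs 4: x=10 → posterior Normal(576/103, 84/103)
obs 5: x=3/2 → posterior Normal(612/127, 84/127)
obs 6: x=2 → posterior Normal(660/151, 84/151)
obs 7: x=1/2 → posterior Normal(96/25, 12/25)
obs 8: x=2 → posterior Normal(720/199, 84/199)
obs 9: x=2 → posterior Normal(768/223, 84/223)
obs 10: x=1/2 → posterior Normal(60/19, 84/247)
obs 11: x=2 → posterior Normal(828/271, 84/271)
obs 12: x=1 → posterior Normal(852/295, 84/295)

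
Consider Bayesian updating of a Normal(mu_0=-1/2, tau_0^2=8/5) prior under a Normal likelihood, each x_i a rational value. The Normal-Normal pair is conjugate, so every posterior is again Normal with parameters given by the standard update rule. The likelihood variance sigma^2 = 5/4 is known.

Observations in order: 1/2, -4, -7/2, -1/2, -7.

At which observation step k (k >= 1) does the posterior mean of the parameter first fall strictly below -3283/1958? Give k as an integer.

k = 3

obs 1: x=1/2 → posterior Normal(7/114, 40/57)
obs 2: x=-4 → posterior Normal(-249/178, 40/89)
obs 3: x=-7/2 → posterior Normal(-43/22, 40/121)
obs 4: x=-1/2 → posterior Normal(-505/306, 40/153)
obs 5: x=-7 → posterior Normal(-953/370, 8/37)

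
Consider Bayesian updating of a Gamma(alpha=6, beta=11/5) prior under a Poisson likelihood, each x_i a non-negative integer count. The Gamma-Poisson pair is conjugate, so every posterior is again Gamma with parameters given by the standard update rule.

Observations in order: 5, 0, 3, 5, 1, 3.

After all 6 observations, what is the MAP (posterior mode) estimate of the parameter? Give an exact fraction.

110/41

obs 1: x=5 → posterior Gamma(11, 16/5)
obs 2: x=0 → posterior Gamma(11, 21/5)
obs 3: x=3 → posterior Gamma(14, 26/5)
obs 4: x=5 → posterior Gamma(19, 31/5)
obs 5: x=1 → posterior Gamma(20, 36/5)
obs 6: x=3 → posterior Gamma(23, 41/5)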